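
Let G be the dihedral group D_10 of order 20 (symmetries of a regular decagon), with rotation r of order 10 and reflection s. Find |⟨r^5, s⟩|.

|⟨r^5⟩| = 2 and |⟨s⟩| = 2, so |H| is a multiple of lcm(2, 2) = 2 and divides |G| = 20.
Closing under the operation: H = {e, r^5, s, r^5s}, so |H| = 4.

4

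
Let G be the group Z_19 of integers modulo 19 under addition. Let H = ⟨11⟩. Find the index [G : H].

|⟨11⟩| = 19 and |G| = 19.
By Lagrange, [G : H] = |G|/|H| = 19/19 = 1.

1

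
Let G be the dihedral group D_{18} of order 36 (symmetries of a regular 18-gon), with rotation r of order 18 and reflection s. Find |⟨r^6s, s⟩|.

|⟨r^6s⟩| = 2 and |⟨s⟩| = 2, so |H| is a multiple of lcm(2, 2) = 2 and divides |G| = 36.
Closing under the operation: H = {e, r^6, r^12, s, r^6s, r^12s}, so |H| = 6.

6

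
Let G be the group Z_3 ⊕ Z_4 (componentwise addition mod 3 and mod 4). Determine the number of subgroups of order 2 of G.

1

|G| = 12 and 2 | 12, so subgroups of order 2 are possible by Lagrange.
The subgroups of order 2 are: {(0,0), (0,2)}.
So G has 1 subgroup of order 2.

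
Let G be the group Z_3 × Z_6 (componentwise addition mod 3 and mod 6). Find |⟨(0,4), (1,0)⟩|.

9

|⟨(0,4)⟩| = 3 and |⟨(1,0)⟩| = 3, so |H| is a multiple of lcm(3, 3) = 3 and divides |G| = 18.
Closing under the operation: H = {(0,0), (0,2), (0,4), (1,0), (1,2), (1,4), (2,0), (2,2), (2,4)}, so |H| = 9.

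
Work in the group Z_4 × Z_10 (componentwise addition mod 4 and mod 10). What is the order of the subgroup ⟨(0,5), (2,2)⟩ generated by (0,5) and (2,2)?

|⟨(0,5)⟩| = 2 and |⟨(2,2)⟩| = 10, so |H| is a multiple of lcm(2, 10) = 10 and divides |G| = 40.
Closing under the operation: H = {(0,0), (0,1), (0,2), (0,3), (0,4), (0,5), (0,6), (0,7), (0,8), (0,9), (2,0), (2,1), (2,2), (2,3), (2,4), (2,5), (2,6), (2,7), (2,8), (2,9)}, so |H| = 20.

20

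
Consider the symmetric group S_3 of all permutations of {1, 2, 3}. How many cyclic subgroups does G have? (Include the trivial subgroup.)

5

A cyclic subgroup of order d is generated by each of its φ(d) elements of order d, so the cyclic subgroups of order d number (#elements of order d)/φ(d).
Cyclic subgroups by order — order 1: 1; order 2: 3; order 3: 1.
Total: 5.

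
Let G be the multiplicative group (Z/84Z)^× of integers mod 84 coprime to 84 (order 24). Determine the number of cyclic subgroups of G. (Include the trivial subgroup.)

16

Group the elements of G by the cyclic subgroup they generate; each cyclic subgroup of order d accounts for φ(d) elements.
Cyclic subgroups by order — order 1: 1; order 2: 7; order 3: 1; order 6: 7.
Total: 16.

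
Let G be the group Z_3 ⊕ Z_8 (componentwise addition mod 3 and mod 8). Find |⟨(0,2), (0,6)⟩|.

4

|⟨(0,2)⟩| = 4 and |⟨(0,6)⟩| = 4, so |H| is a multiple of lcm(4, 4) = 4 and divides |G| = 24.
Closing under the operation: H = {(0,0), (0,2), (0,4), (0,6)}, so |H| = 4.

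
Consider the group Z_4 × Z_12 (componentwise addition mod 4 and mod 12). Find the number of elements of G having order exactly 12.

An element (a,b) has order lcm(ord(a), ord(b)); count pairs with lcm equal to 12.
Enumerating gives 24 such elements.

24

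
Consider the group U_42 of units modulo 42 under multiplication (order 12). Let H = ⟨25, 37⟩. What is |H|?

|⟨25⟩| = 3 and |⟨37⟩| = 3, so |H| is a multiple of lcm(3, 3) = 3 and divides |G| = 12.
Closing under the operation: H = {1, 25, 37}, so |H| = 3.

3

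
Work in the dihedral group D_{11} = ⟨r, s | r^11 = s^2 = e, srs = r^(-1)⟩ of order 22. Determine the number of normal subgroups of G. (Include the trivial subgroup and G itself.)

3

G has 14 subgroups. Checking conjugation-invariance by order — order 1: 1/1 normal; order 2: 0/11 normal; order 11: 1/1 normal; order 22: 1/1 normal.
Total normal subgroups: 3.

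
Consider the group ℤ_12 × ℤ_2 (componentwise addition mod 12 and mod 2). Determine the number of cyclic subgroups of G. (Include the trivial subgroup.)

12

A cyclic subgroup of order d is generated by each of its φ(d) elements of order d, so the cyclic subgroups of order d number (#elements of order d)/φ(d).
Cyclic subgroups by order — order 1: 1; order 2: 3; order 3: 1; order 4: 2; order 6: 3; order 12: 2.
Total: 12.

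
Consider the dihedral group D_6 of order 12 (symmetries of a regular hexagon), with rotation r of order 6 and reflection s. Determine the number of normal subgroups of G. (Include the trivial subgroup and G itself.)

7

G has 16 subgroups. Checking conjugation-invariance by order — order 1: 1/1 normal; order 2: 1/7 normal; order 3: 1/1 normal; order 4: 0/3 normal; order 6: 3/3 normal; order 12: 1/1 normal.
Total normal subgroups: 7.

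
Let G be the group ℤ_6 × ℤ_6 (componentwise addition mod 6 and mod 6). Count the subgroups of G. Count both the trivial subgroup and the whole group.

30

|G| = 36, so by Lagrange every subgroup order divides 36. Divisors: 1, 2, 3, 4, 6, 9, 12, 18, 36.
Subgroups by order — order 1: 1; order 2: 3; order 3: 4; order 4: 1; order 6: 12; order 9: 1; order 12: 4; order 18: 3; order 36: 1.
Total: 1 + 3 + 4 + 1 + 12 + 1 + 4 + 3 + 1 = 30.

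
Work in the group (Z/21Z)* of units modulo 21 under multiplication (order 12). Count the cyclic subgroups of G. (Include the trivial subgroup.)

A cyclic subgroup of order d is generated by each of its φ(d) elements of order d, so the cyclic subgroups of order d number (#elements of order d)/φ(d).
Cyclic subgroups by order — order 1: 1; order 2: 3; order 3: 1; order 6: 3.
Total: 8.

8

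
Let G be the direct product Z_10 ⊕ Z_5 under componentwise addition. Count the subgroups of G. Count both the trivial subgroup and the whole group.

|G| = 50, so by Lagrange every subgroup order divides 50. Divisors: 1, 2, 5, 10, 25, 50.
Subgroups by order — order 1: 1; order 2: 1; order 5: 6; order 10: 6; order 25: 1; order 50: 1.
Total: 1 + 1 + 6 + 6 + 1 + 1 = 16.

16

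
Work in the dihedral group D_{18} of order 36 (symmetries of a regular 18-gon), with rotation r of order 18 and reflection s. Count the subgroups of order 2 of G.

|G| = 36 and 2 | 36, so subgroups of order 2 are possible by Lagrange.
The subgroups of order 2 are: {e, r^10s}; {e, r^11s}; {e, r^12s}; {e, r^13s}; … (19 in all).
So G has 19 subgroups of order 2.

19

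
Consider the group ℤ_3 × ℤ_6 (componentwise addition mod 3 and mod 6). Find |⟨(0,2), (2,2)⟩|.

9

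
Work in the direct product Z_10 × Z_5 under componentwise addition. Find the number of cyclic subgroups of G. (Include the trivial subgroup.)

14

A cyclic subgroup of order d is generated by each of its φ(d) elements of order d, so the cyclic subgroups of order d number (#elements of order d)/φ(d).
Cyclic subgroups by order — order 1: 1; order 2: 1; order 5: 6; order 10: 6.
Total: 14.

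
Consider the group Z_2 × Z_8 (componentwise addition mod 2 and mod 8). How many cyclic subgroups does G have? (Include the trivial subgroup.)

Each element a generates a cyclic subgroup ⟨a⟩; distinct elements may generate the same one (a cyclic group of order d has φ(d) generators).
Cyclic subgroups by order — order 1: 1; order 2: 3; order 4: 2; order 8: 2.
Total: 8.

8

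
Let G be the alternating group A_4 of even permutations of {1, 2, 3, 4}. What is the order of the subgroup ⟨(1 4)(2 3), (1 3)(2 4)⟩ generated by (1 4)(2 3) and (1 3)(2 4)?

4

|⟨(1 4)(2 3)⟩| = 2 and |⟨(1 3)(2 4)⟩| = 2, so |H| is a multiple of lcm(2, 2) = 2 and divides |G| = 12.
Closing under the operation: H = {e, (1 2)(3 4), (1 3)(2 4), (1 4)(2 3)}, so |H| = 4.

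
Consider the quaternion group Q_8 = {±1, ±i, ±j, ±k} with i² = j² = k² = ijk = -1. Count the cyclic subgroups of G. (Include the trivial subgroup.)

5

Each element a generates a cyclic subgroup ⟨a⟩; distinct elements may generate the same one (a cyclic group of order d has φ(d) generators).
Cyclic subgroups by order — order 1: 1; order 2: 1; order 4: 3.
Total: 5.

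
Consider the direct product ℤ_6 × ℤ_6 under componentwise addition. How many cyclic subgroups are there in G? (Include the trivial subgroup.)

20

Each element a generates a cyclic subgroup ⟨a⟩; distinct elements may generate the same one (a cyclic group of order d has φ(d) generators).
Cyclic subgroups by order — order 1: 1; order 2: 3; order 3: 4; order 6: 12.
Total: 20.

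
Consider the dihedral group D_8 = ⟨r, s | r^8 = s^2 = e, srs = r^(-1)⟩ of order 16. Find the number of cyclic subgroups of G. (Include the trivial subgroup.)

12

A cyclic subgroup of order d is generated by each of its φ(d) elements of order d, so the cyclic subgroups of order d number (#elements of order d)/φ(d).
Cyclic subgroups by order — order 1: 1; order 2: 9; order 4: 1; order 8: 1.
Total: 12.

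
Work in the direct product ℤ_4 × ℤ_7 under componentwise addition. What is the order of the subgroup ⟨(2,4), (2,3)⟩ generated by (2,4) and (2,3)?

14

|⟨(2,4)⟩| = 14 and |⟨(2,3)⟩| = 14, so |H| is a multiple of lcm(14, 14) = 14 and divides |G| = 28.
Closing under the operation: H = {(0,0), (0,1), (0,2), (0,3), (0,4), (0,5), (0,6), (2,0), (2,1), (2,2), (2,3), (2,4), (2,5), (2,6)}, so |H| = 14.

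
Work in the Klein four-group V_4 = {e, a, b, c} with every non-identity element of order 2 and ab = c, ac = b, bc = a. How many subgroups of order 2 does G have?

3

|G| = 4 and 2 | 4, so subgroups of order 2 are possible by Lagrange.
The subgroups of order 2 are: {e, a}; {e, b}; {e, c}.
So G has 3 subgroups of order 2.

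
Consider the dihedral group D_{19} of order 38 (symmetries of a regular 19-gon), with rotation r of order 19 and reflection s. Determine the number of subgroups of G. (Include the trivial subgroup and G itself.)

22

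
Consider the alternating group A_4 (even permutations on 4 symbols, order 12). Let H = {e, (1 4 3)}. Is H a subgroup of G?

(1 4 3) ∈ H but its inverse (1 3 4) ∉ H, so H is not a subgroup.

No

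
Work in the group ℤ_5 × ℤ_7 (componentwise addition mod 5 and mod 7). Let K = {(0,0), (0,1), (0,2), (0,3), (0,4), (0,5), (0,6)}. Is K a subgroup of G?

|K| = 7 divides |G| = 35, consistent with Lagrange.
K contains the identity, every element's inverse is in K, and K is closed under +: it is a subgroup.
In fact K = ⟨(0,1)⟩.

Yes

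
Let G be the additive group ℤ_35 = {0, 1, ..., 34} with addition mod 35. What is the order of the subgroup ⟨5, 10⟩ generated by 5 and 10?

7

|⟨5⟩| = 7 and |⟨10⟩| = 7, so |H| is a multiple of lcm(7, 7) = 7 and divides |G| = 35.
Closing under the operation: H = {0, 5, 10, 15, 20, 25, 30}, so |H| = 7.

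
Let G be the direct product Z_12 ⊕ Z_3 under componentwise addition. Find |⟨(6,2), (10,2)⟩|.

|⟨(6,2)⟩| = 6 and |⟨(10,2)⟩| = 6, so |H| is a multiple of lcm(6, 6) = 6 and divides |G| = 36.
Closing under the operation: H = {(0,0), (0,1), (0,2), (2,0), (2,1), (2,2), (4,0), (4,1), (4,2), (6,0), (6,1), (6,2), (8,0), (8,1), (8,2), (10,0), (10,1), (10,2)}, so |H| = 18.

18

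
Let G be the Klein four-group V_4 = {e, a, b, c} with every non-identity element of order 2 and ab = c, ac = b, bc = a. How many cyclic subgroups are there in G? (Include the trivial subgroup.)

4

A cyclic subgroup of order d is generated by each of its φ(d) elements of order d, so the cyclic subgroups of order d number (#elements of order d)/φ(d).
Cyclic subgroups by order — order 1: 1; order 2: 3.
Total: 4.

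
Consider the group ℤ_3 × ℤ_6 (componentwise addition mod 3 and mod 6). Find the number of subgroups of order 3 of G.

4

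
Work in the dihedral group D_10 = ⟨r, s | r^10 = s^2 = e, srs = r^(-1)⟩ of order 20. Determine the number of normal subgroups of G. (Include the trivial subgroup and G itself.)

7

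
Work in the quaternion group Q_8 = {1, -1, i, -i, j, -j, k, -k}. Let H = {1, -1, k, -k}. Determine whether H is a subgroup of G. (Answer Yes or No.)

Yes

|H| = 4 divides |G| = 8, consistent with Lagrange.
H contains the identity, every element's inverse is in H, and H is closed under ·: it is a subgroup.
In fact H = ⟨-k⟩.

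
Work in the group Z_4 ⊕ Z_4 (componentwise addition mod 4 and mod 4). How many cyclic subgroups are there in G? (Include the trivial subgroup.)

Group the elements of G by the cyclic subgroup they generate; each cyclic subgroup of order d accounts for φ(d) elements.
Cyclic subgroups by order — order 1: 1; order 2: 3; order 4: 6.
Total: 10.

10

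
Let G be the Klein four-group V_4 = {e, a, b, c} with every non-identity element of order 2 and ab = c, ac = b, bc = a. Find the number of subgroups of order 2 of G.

3

|G| = 4 and 2 | 4, so subgroups of order 2 are possible by Lagrange.
The subgroups of order 2 are: {e, a}; {e, b}; {e, c}.
So G has 3 subgroups of order 2.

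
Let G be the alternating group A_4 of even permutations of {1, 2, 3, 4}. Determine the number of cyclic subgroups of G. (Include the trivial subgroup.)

8

A cyclic subgroup of order d is generated by each of its φ(d) elements of order d, so the cyclic subgroups of order d number (#elements of order d)/φ(d).
Cyclic subgroups by order — order 1: 1; order 2: 3; order 3: 4.
Total: 8.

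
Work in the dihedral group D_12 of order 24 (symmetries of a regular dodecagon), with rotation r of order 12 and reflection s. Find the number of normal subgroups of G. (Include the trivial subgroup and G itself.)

G has 34 subgroups. Checking conjugation-invariance by order — order 1: 1/1 normal; order 2: 1/13 normal; order 3: 1/1 normal; order 4: 1/7 normal; order 6: 1/5 normal; order 8: 0/3 normal; order 12: 3/3 normal; order 24: 1/1 normal.
Total normal subgroups: 9.

9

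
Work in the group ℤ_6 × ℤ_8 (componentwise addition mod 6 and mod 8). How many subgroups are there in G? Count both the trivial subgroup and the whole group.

22

|G| = 48, so by Lagrange every subgroup order divides 48. Divisors: 1, 2, 3, 4, 6, 8, 12, 16, 24, 48.
Subgroups by order — order 1: 1; order 2: 3; order 3: 1; order 4: 3; order 6: 3; order 8: 3; order 12: 3; order 16: 1; order 24: 3; order 48: 1.
Total: 1 + 3 + 1 + 3 + 3 + 3 + 3 + 1 + 3 + 1 = 22.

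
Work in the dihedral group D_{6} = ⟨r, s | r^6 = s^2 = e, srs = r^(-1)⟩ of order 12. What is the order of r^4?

Computing powers of r^4: the smallest k with (r^4)^k = e is k = 3.

3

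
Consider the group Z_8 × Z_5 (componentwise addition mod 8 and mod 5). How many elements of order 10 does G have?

4

An element (a,b) has order lcm(ord(a), ord(b)); count pairs with lcm equal to 10.
Enumerating gives 4 such elements.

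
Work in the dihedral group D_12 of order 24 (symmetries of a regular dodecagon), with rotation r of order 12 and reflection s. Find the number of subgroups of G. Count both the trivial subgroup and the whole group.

34

|G| = 24, so by Lagrange every subgroup order divides 24. Divisors: 1, 2, 3, 4, 6, 8, 12, 24.
Subgroups by order — order 1: 1; order 2: 13; order 3: 1; order 4: 7; order 6: 5; order 8: 3; order 12: 3; order 24: 1.
Total: 1 + 13 + 1 + 7 + 5 + 3 + 3 + 1 = 34.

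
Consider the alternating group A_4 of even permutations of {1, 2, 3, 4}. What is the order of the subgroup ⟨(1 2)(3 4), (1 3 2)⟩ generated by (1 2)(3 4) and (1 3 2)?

|⟨(1 2)(3 4)⟩| = 2 and |⟨(1 3 2)⟩| = 3, so |H| is a multiple of lcm(2, 3) = 6 and divides |G| = 12.
Closing {(1 2)(3 4), (1 3 2)} under the group operation gives all of G, so |H| = 12.

12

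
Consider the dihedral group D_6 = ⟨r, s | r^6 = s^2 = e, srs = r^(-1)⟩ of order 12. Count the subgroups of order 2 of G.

7

|G| = 12 and 2 | 12, so subgroups of order 2 are possible by Lagrange.
The subgroups of order 2 are: {e, r^2s}; {e, r^3}; {e, r^3s}; {e, r^4s}; … (7 in all).
So G has 7 subgroups of order 2.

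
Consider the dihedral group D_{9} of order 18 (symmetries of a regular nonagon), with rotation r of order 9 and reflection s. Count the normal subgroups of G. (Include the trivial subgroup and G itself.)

G has 16 subgroups. Checking conjugation-invariance by order — order 1: 1/1 normal; order 2: 0/9 normal; order 3: 1/1 normal; order 6: 0/3 normal; order 9: 1/1 normal; order 18: 1/1 normal.
Total normal subgroups: 4.

4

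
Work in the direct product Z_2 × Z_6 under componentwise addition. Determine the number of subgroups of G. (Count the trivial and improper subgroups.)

|G| = 12, so by Lagrange every subgroup order divides 12. Divisors: 1, 2, 3, 4, 6, 12.
Subgroups by order — order 1: 1; order 2: 3; order 3: 1; order 4: 1; order 6: 3; order 12: 1.
Total: 1 + 3 + 1 + 1 + 3 + 1 = 10.

10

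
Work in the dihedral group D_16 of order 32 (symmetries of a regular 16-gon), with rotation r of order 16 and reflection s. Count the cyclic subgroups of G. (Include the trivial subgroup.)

21

Group the elements of G by the cyclic subgroup they generate; each cyclic subgroup of order d accounts for φ(d) elements.
Cyclic subgroups by order — order 1: 1; order 2: 17; order 4: 1; order 8: 1; order 16: 1.
Total: 21.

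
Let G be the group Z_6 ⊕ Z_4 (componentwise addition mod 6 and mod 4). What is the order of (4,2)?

The order of (4,2) in Z_6 × Z_4 is lcm(ord(4) in Z_6, ord(2) in Z_4).
ord(4) = 3 and ord(2) = 2, so |⟨(4,2)⟩| = lcm(3, 2) = 6.

6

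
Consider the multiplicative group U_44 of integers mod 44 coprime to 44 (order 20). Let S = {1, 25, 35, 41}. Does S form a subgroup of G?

No

25 ∈ S but its inverse 37 ∉ S, so S is not a subgroup.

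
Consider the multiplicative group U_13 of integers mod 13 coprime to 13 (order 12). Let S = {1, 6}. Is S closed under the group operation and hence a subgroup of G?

No

6 ∈ S but its inverse 11 ∉ S, so S is not a subgroup.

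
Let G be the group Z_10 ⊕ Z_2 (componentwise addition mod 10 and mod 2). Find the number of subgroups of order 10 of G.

|G| = 20 and 10 | 20, so subgroups of order 10 are possible by Lagrange.
The subgroups of order 10 are: {(0,0), (0,1), (2,0), (2,1), (4,0), (4,1), (6,0), (6,1), (8,0), (8,1)}; {(0,0), (1,0), (2,0), (3,0), (4,0), (5,0), (6,0), (7,0), (8,0), (9,0)}; {(0,0), (1,1), (2,0), (3,1), (4,0), (5,1), (6,0), (7,1), (8,0), (9,1)}.
So G has 3 subgroups of order 10.

3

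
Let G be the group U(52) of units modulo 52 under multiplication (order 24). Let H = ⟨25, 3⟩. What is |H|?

12

|⟨25⟩| = 2 and |⟨3⟩| = 6, so |H| is a multiple of lcm(2, 6) = 6 and divides |G| = 24.
Closing under the operation: H = {1, 3, 9, 17, 23, 25, 27, 29, 35, 43, 49, 51}, so |H| = 12.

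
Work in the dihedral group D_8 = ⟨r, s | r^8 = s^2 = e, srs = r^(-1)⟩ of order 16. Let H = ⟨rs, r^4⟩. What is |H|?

4

|⟨rs⟩| = 2 and |⟨r^4⟩| = 2, so |H| is a multiple of lcm(2, 2) = 2 and divides |G| = 16.
Closing under the operation: H = {e, r^4, rs, r^5s}, so |H| = 4.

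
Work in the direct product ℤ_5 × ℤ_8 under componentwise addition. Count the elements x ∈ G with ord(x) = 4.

An element (a,b) has order lcm(ord(a), ord(b)); count pairs with lcm equal to 4.
Enumerating gives 2 such elements.

2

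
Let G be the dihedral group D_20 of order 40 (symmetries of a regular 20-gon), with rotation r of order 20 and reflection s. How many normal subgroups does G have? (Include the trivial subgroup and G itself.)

G has 48 subgroups. Checking conjugation-invariance by order — order 1: 1/1 normal; order 2: 1/21 normal; order 4: 1/11 normal; order 5: 1/1 normal; order 8: 0/5 normal; order 10: 1/5 normal; order 20: 3/3 normal; order 40: 1/1 normal.
Total normal subgroups: 9.

9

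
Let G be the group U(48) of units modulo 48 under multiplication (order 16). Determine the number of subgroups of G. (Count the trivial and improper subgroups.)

|G| = 16, so by Lagrange every subgroup order divides 16. Divisors: 1, 2, 4, 8, 16.
Subgroups by order — order 1: 1; order 2: 7; order 4: 11; order 8: 7; order 16: 1.
Total: 1 + 7 + 11 + 7 + 1 = 27.

27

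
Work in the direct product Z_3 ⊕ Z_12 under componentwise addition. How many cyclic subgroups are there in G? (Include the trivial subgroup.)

15

A cyclic subgroup of order d is generated by each of its φ(d) elements of order d, so the cyclic subgroups of order d number (#elements of order d)/φ(d).
Cyclic subgroups by order — order 1: 1; order 2: 1; order 3: 4; order 4: 1; order 6: 4; order 12: 4.
Total: 15.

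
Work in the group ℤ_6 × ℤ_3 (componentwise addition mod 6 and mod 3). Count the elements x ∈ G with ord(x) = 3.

An element (a,b) has order lcm(ord(a), ord(b)); count pairs with lcm equal to 3.
Enumerating gives 8 such elements.

8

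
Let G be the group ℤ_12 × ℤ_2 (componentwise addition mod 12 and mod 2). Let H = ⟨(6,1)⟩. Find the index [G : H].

12

|⟨(6,1)⟩| = 2 and |G| = 24.
By Lagrange, [G : H] = |G|/|H| = 24/2 = 12.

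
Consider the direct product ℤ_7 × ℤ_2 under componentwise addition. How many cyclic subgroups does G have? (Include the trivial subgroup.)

4

A cyclic subgroup of order d is generated by each of its φ(d) elements of order d, so the cyclic subgroups of order d number (#elements of order d)/φ(d).
Cyclic subgroups by order — order 1: 1; order 2: 1; order 7: 1; order 14: 1.
Total: 4.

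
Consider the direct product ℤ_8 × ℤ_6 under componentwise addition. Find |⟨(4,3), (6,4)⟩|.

24

|⟨(4,3)⟩| = 2 and |⟨(6,4)⟩| = 12, so |H| is a multiple of lcm(2, 12) = 12 and divides |G| = 48.
Closing under the operation: H = {(0,0), (0,1), (0,2), (0,3), (0,4), (0,5), (2,0), (2,1), (2,2), (2,3), (2,4), (2,5), (4,0), (4,1), (4,2), (4,3), (4,4), (4,5), (6,0), (6,1), (6,2), (6,3), (6,4), (6,5)}, so |H| = 24.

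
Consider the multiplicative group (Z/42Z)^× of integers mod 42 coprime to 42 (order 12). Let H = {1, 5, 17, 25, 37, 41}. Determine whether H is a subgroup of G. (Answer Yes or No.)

Yes

|H| = 6 divides |G| = 12, consistent with Lagrange.
H contains the identity, every element's inverse is in H, and H is closed under ·: it is a subgroup.
In fact H = ⟨17⟩.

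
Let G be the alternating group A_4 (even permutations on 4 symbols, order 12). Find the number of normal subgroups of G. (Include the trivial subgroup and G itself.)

G has 10 subgroups. Checking conjugation-invariance by order — order 1: 1/1 normal; order 2: 0/3 normal; order 3: 0/4 normal; order 4: 1/1 normal; order 12: 1/1 normal.
Total normal subgroups: 3.

3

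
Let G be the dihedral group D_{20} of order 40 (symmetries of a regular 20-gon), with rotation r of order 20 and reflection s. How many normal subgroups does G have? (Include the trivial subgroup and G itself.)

G has 48 subgroups. Checking conjugation-invariance by order — order 1: 1/1 normal; order 2: 1/21 normal; order 4: 1/11 normal; order 5: 1/1 normal; order 8: 0/5 normal; order 10: 1/5 normal; order 20: 3/3 normal; order 40: 1/1 normal.
Total normal subgroups: 9.

9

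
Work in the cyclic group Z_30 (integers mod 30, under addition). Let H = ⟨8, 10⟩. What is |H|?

15

|⟨8⟩| = 15 and |⟨10⟩| = 3, so |H| is a multiple of lcm(15, 3) = 15 and divides |G| = 30.
Closing under the operation: H = {0, 2, 4, 6, 8, 10, 12, 14, 16, 18, 20, 22, 24, 26, 28}, so |H| = 15.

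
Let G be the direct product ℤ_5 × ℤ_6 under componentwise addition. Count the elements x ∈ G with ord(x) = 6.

2

An element (a,b) has order lcm(ord(a), ord(b)); count pairs with lcm equal to 6.
Enumerating gives 2 such elements.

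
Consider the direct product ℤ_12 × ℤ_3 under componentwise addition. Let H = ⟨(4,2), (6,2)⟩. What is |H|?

|⟨(4,2)⟩| = 3 and |⟨(6,2)⟩| = 6, so |H| is a multiple of lcm(3, 6) = 6 and divides |G| = 36.
Closing under the operation: H = {(0,0), (0,1), (0,2), (2,0), (2,1), (2,2), (4,0), (4,1), (4,2), (6,0), (6,1), (6,2), (8,0), (8,1), (8,2), (10,0), (10,1), (10,2)}, so |H| = 18.

18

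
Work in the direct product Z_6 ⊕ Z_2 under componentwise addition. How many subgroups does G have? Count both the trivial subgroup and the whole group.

10

|G| = 12, so by Lagrange every subgroup order divides 12. Divisors: 1, 2, 3, 4, 6, 12.
Subgroups by order — order 1: 1; order 2: 3; order 3: 1; order 4: 1; order 6: 3; order 12: 1.
Total: 1 + 3 + 1 + 1 + 3 + 1 = 10.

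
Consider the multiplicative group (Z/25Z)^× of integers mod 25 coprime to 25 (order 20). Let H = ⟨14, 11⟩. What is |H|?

10

|⟨14⟩| = 10 and |⟨11⟩| = 5, so |H| is a multiple of lcm(10, 5) = 10 and divides |G| = 20.
Closing under the operation: H = {1, 4, 6, 9, 11, 14, 16, 19, 21, 24}, so |H| = 10.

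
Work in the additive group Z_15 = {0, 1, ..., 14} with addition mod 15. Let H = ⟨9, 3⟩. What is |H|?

5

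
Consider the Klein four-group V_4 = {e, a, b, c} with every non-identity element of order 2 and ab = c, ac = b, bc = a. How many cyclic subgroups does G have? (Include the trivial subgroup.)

4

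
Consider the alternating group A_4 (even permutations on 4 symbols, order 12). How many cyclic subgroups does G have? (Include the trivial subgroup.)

8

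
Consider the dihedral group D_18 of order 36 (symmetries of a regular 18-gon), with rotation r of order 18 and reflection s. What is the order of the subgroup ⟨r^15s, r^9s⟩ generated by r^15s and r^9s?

6

|⟨r^15s⟩| = 2 and |⟨r^9s⟩| = 2, so |H| is a multiple of lcm(2, 2) = 2 and divides |G| = 36.
Closing under the operation: H = {e, r^6, r^12, r^3s, r^9s, r^15s}, so |H| = 6.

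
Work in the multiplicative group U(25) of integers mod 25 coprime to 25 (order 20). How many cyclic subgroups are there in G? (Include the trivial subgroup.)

6

A cyclic subgroup of order d is generated by each of its φ(d) elements of order d, so the cyclic subgroups of order d number (#elements of order d)/φ(d).
Cyclic subgroups by order — order 1: 1; order 2: 1; order 4: 1; order 5: 1; order 10: 1; order 20: 1.
Total: 6.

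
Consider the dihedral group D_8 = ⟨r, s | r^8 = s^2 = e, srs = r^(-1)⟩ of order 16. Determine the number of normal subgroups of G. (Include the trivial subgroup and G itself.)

G has 19 subgroups. Checking conjugation-invariance by order — order 1: 1/1 normal; order 2: 1/9 normal; order 4: 1/5 normal; order 8: 3/3 normal; order 16: 1/1 normal.
Total normal subgroups: 7.

7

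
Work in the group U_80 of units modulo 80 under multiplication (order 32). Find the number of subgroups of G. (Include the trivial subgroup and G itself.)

|G| = 32, so by Lagrange every subgroup order divides 32. Divisors: 1, 2, 4, 8, 16, 32.
Subgroups by order — order 1: 1; order 2: 7; order 4: 19; order 8: 19; order 16: 7; order 32: 1.
Total: 1 + 7 + 19 + 19 + 7 + 1 = 54.

54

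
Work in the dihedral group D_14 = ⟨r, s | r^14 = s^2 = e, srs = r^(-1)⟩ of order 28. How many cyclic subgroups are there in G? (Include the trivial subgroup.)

18

A cyclic subgroup of order d is generated by each of its φ(d) elements of order d, so the cyclic subgroups of order d number (#elements of order d)/φ(d).
Cyclic subgroups by order — order 1: 1; order 2: 15; order 7: 1; order 14: 1.
Total: 18.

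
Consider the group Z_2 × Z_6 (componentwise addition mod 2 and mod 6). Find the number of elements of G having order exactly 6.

6

An element (a,b) has order lcm(ord(a), ord(b)); count pairs with lcm equal to 6.
Enumerating gives 6 such elements.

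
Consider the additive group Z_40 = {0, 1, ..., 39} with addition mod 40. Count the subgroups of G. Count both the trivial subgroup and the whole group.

8

Subgroups of the cyclic group Z_40 correspond bijectively to divisors of 40.
Divisors of 40: 1, 2, 4, 5, 8, 10, 20, 40.
So Z_40 has 8 subgroups.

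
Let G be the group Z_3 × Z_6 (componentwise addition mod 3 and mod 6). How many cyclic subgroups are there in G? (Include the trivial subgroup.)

10

A cyclic subgroup of order d is generated by each of its φ(d) elements of order d, so the cyclic subgroups of order d number (#elements of order d)/φ(d).
Cyclic subgroups by order — order 1: 1; order 2: 1; order 3: 4; order 6: 4.
Total: 10.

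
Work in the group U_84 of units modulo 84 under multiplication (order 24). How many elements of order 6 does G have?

14

Enumerating element orders in G gives 14 elements of order 6.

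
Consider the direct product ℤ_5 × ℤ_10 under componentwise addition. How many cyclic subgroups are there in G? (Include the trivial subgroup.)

Group the elements of G by the cyclic subgroup they generate; each cyclic subgroup of order d accounts for φ(d) elements.
Cyclic subgroups by order — order 1: 1; order 2: 1; order 5: 6; order 10: 6.
Total: 14.

14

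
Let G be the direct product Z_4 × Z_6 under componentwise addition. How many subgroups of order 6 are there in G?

|G| = 24 and 6 | 24, so subgroups of order 6 are possible by Lagrange.
The subgroups of order 6 are: {(0,0), (0,1), (0,2), (0,3), (0,4), (0,5)}; {(0,0), (0,2), (0,4), (2,0), (2,2), (2,4)}; {(0,0), (0,2), (0,4), (2,1), (2,3), (2,5)}.
So G has 3 subgroups of order 6.

3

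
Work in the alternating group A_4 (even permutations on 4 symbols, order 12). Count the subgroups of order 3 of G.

|G| = 12 and 3 | 12, so subgroups of order 3 are possible by Lagrange.
The subgroups of order 3 are: {e, (1 2 3), (1 3 2)}; {e, (1 2 4), (1 4 2)}; {e, (1 3 4), (1 4 3)}; {e, (2 3 4), (2 4 3)}.
So G has 4 subgroups of order 3.

4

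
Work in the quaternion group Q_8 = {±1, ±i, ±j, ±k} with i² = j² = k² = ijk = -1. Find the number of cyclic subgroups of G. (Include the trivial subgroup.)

Each element a generates a cyclic subgroup ⟨a⟩; distinct elements may generate the same one (a cyclic group of order d has φ(d) generators).
Cyclic subgroups by order — order 1: 1; order 2: 1; order 4: 3.
Total: 5.

5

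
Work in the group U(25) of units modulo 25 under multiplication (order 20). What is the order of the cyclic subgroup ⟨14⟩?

10

Compute successive powers of 14 mod 25: 14, 21, 19, 16, 24, 11, 4, 6, …; 14^10 ≡ 1 (mod 25).
So |⟨14⟩| = 10.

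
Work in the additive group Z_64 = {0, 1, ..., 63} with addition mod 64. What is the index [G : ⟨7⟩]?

|⟨7⟩| = 64 and |G| = 64.
By Lagrange, [G : H] = |G|/|H| = 64/64 = 1.

1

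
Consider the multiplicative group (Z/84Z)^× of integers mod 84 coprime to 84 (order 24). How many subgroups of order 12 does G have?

|G| = 24 and 12 | 24, so subgroups of order 12 are possible by Lagrange.
The subgroups of order 12 are: {1, 11, 13, 23, 25, 37, 47, 59, 61, 71, 73, 83}; {1, 5, 11, 17, 19, 23, 25, 31, 37, 41, 55, 71}; {1, 11, 23, 25, 29, 37, 43, 53, 65, 67, 71, 79}; {1, 5, 13, 17, 25, 29, 37, 41, 53, 61, 65, 73}; … (7 in all).
So G has 7 subgroups of order 12.

7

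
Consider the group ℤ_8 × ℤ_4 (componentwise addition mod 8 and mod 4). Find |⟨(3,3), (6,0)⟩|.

|⟨(3,3)⟩| = 8 and |⟨(6,0)⟩| = 4, so |H| is a multiple of lcm(8, 4) = 8 and divides |G| = 32.
Closing under the operation: H = {(0,0), (0,2), (1,1), (1,3), (2,0), (2,2), (3,1), (3,3), (4,0), (4,2), (5,1), (5,3), (6,0), (6,2), (7,1), (7,3)}, so |H| = 16.

16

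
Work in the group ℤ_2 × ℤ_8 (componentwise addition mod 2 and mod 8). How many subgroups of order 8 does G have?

3

|G| = 16 and 8 | 16, so subgroups of order 8 are possible by Lagrange.
The subgroups of order 8 are: {(0,0), (0,1), (0,2), (0,3), (0,4), (0,5), (0,6), (0,7)}; {(0,0), (0,2), (0,4), (0,6), (1,0), (1,2), (1,4), (1,6)}; {(0,0), (0,2), (0,4), (0,6), (1,1), (1,3), (1,5), (1,7)}.
So G has 3 subgroups of order 8.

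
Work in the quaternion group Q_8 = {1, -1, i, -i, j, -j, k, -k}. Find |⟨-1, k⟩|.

4

|⟨-1⟩| = 2 and |⟨k⟩| = 4, so |H| is a multiple of lcm(2, 4) = 4 and divides |G| = 8.
Closing under the operation: H = {1, -1, k, -k}, so |H| = 4.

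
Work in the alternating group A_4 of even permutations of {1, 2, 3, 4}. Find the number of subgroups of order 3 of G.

4

|G| = 12 and 3 | 12, so subgroups of order 3 are possible by Lagrange.
The subgroups of order 3 are: {e, (1 2 3), (1 3 2)}; {e, (1 2 4), (1 4 2)}; {e, (1 3 4), (1 4 3)}; {e, (2 3 4), (2 4 3)}.
So G has 4 subgroups of order 3.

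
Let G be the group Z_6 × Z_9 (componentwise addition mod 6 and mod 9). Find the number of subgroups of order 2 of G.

|G| = 54 and 2 | 54, so subgroups of order 2 are possible by Lagrange.
The subgroups of order 2 are: {(0,0), (3,0)}.
So G has 1 subgroup of order 2.

1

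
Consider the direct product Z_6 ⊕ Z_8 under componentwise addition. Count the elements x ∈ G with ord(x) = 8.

8

An element (a,b) has order lcm(ord(a), ord(b)); count pairs with lcm equal to 8.
Enumerating gives 8 such elements.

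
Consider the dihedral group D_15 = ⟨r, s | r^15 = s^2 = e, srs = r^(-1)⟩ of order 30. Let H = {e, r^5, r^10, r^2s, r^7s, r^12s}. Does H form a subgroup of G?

Yes

|H| = 6 divides |G| = 30, consistent with Lagrange.
H contains the identity, every element's inverse is in H, and H is closed under ·: it is a subgroup.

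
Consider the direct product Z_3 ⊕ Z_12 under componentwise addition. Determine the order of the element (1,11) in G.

12

The order of (1,11) in Z_3 × Z_12 is lcm(ord(1) in Z_3, ord(11) in Z_12).
ord(1) = 3 and ord(11) = 12, so |⟨(1,11)⟩| = lcm(3, 12) = 12.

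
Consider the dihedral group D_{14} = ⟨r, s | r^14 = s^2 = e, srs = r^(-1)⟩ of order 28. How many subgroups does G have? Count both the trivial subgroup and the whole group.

28

|G| = 28, so by Lagrange every subgroup order divides 28. Divisors: 1, 2, 4, 7, 14, 28.
Subgroups by order — order 1: 1; order 2: 15; order 4: 7; order 7: 1; order 14: 3; order 28: 1.
Total: 1 + 15 + 7 + 1 + 3 + 1 = 28.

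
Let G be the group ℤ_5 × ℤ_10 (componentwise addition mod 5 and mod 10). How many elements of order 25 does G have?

An element (a,b) has order lcm(ord(a), ord(b)); count pairs with lcm equal to 25.
Enumerating gives 0 such elements.

0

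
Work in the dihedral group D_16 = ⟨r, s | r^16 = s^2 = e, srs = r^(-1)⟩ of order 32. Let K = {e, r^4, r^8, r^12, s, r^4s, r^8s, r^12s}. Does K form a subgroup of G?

|K| = 8 divides |G| = 32, consistent with Lagrange.
K contains the identity, every element's inverse is in K, and K is closed under ·: it is a subgroup.

Yes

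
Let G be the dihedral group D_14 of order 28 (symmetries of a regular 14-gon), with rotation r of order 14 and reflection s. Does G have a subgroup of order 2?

2 | 28. A subgroup of order 2 is {e, r^10s}.

Yes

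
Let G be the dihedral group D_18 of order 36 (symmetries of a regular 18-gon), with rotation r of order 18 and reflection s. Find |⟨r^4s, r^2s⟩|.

18

|⟨r^4s⟩| = 2 and |⟨r^2s⟩| = 2, so |H| is a multiple of lcm(2, 2) = 2 and divides |G| = 36.
Closing under the operation: H = {e, r^2, r^4, r^6, r^8, r^10, r^12, r^14, r^16, s, r^2s, r^4s, r^6s, r^8s, r^10s, r^12s, r^14s, r^16s}, so |H| = 18.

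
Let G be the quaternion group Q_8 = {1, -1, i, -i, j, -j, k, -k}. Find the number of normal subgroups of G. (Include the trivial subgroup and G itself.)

6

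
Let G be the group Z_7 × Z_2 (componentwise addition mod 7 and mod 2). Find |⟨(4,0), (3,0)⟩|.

|⟨(4,0)⟩| = 7 and |⟨(3,0)⟩| = 7, so |H| is a multiple of lcm(7, 7) = 7 and divides |G| = 14.
Closing under the operation: H = {(0,0), (1,0), (2,0), (3,0), (4,0), (5,0), (6,0)}, so |H| = 7.

7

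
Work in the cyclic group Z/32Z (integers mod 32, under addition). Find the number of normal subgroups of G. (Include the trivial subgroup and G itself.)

6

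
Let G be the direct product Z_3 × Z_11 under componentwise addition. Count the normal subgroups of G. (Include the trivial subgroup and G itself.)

4

G is abelian, so every subgroup is normal.
G has 4 subgroups in total, hence 4 normal subgroups.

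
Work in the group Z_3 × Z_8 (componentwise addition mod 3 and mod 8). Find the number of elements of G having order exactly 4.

An element (a,b) has order lcm(ord(a), ord(b)); count pairs with lcm equal to 4.
Enumerating gives 2 such elements.

2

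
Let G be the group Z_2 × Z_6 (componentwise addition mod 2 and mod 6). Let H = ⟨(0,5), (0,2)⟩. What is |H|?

6

|⟨(0,5)⟩| = 6 and |⟨(0,2)⟩| = 3, so |H| is a multiple of lcm(6, 3) = 6 and divides |G| = 12.
Closing under the operation: H = {(0,0), (0,1), (0,2), (0,3), (0,4), (0,5)}, so |H| = 6.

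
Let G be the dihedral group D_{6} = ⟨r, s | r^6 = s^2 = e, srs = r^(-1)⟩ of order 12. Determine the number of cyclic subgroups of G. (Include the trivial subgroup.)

A cyclic subgroup of order d is generated by each of its φ(d) elements of order d, so the cyclic subgroups of order d number (#elements of order d)/φ(d).
Cyclic subgroups by order — order 1: 1; order 2: 7; order 3: 1; order 6: 1.
Total: 10.

10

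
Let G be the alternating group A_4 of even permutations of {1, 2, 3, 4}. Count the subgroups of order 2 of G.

|G| = 12 and 2 | 12, so subgroups of order 2 are possible by Lagrange.
The subgroups of order 2 are: {e, (1 2)(3 4)}; {e, (1 3)(2 4)}; {e, (1 4)(2 3)}.
So G has 3 subgroups of order 2.

3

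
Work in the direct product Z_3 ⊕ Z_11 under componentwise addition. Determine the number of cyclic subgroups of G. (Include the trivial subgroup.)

4

Each element a generates a cyclic subgroup ⟨a⟩; distinct elements may generate the same one (a cyclic group of order d has φ(d) generators).
Cyclic subgroups by order — order 1: 1; order 3: 1; order 11: 1; order 33: 1.
Total: 4.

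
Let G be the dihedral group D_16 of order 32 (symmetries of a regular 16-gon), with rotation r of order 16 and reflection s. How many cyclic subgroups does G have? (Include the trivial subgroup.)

21

Each element a generates a cyclic subgroup ⟨a⟩; distinct elements may generate the same one (a cyclic group of order d has φ(d) generators).
Cyclic subgroups by order — order 1: 1; order 2: 17; order 4: 1; order 8: 1; order 16: 1.
Total: 21.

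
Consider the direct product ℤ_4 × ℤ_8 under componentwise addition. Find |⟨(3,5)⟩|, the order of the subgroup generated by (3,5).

The order of (3,5) in Z_4 × Z_8 is lcm(ord(3) in Z_4, ord(5) in Z_8).
ord(3) = 4 and ord(5) = 8, so |⟨(3,5)⟩| = lcm(4, 8) = 8.

8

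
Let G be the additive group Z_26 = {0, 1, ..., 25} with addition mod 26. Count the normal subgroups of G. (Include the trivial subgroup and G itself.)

G is abelian, so every subgroup is normal.
G has 4 subgroups in total, hence 4 normal subgroups.

4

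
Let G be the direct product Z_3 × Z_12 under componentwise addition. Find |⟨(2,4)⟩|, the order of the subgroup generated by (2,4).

3

The order of (2,4) in Z_3 × Z_12 is lcm(ord(2) in Z_3, ord(4) in Z_12).
ord(2) = 3 and ord(4) = 3, so |⟨(2,4)⟩| = lcm(3, 3) = 3.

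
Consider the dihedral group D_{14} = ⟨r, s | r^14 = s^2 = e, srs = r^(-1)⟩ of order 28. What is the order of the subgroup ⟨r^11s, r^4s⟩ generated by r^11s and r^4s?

|⟨r^11s⟩| = 2 and |⟨r^4s⟩| = 2, so |H| is a multiple of lcm(2, 2) = 2 and divides |G| = 28.
Closing under the operation: H = {e, r^7, r^4s, r^11s}, so |H| = 4.

4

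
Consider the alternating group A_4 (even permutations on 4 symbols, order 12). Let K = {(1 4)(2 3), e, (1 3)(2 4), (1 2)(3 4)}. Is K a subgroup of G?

|K| = 4 divides |G| = 12, consistent with Lagrange.
K contains the identity, every element's inverse is in K, and K is closed under ∘: it is a subgroup.

Yes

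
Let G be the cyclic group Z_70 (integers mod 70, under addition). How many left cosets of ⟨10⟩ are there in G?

10

|⟨10⟩| = 7 and |G| = 70.
By Lagrange, [G : H] = |G|/|H| = 70/7 = 10.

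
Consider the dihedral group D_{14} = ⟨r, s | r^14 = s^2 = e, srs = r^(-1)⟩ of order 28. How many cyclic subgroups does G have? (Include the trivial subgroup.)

Group the elements of G by the cyclic subgroup they generate; each cyclic subgroup of order d accounts for φ(d) elements.
Cyclic subgroups by order — order 1: 1; order 2: 15; order 7: 1; order 14: 1.
Total: 18.

18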